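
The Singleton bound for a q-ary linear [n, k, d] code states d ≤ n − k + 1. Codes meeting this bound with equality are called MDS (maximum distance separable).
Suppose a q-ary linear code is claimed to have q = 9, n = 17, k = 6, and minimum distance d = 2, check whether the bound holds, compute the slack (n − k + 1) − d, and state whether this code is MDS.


Singleton RHS = n − k + 1 = 12, slack = 10, bound satisfied, not MDS.

Singleton bound: d ≤ n − k + 1.
Here n = 17, k = 6, so n − k + 1 = 12.
Given d = 2, check d ≤ 12: YES.
Slack = (n − k + 1) − d = 10.
The code is NOT MDS (slack = 10 > 0).
Description: the claimed parameters are [17, 6, 2]_9; such a code would be non-MDS.


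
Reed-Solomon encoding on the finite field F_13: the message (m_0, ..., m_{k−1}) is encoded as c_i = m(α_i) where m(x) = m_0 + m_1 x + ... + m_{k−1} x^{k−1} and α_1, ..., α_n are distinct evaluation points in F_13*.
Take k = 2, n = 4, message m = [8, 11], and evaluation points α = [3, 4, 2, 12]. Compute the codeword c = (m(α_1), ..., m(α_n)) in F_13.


c = [2, 0, 4, 10]

Message polynomial: m(x) = 8 + 11·x (mod 13).
For each evaluation point α_i, compute m(α_i) mod 13:
  α_1 = 3: Horner steps 11 → 2, so m(3) = 2.
  α_2 = 4: Horner steps 11 → 0, so m(4) = 0.
  α_3 = 2: Horner steps 11 → 4, so m(2) = 4.
  α_4 = 12: Horner steps 11 → 10, so m(12) = 10.
Codeword c = [2, 0, 4, 10] ∈ F_13^4.


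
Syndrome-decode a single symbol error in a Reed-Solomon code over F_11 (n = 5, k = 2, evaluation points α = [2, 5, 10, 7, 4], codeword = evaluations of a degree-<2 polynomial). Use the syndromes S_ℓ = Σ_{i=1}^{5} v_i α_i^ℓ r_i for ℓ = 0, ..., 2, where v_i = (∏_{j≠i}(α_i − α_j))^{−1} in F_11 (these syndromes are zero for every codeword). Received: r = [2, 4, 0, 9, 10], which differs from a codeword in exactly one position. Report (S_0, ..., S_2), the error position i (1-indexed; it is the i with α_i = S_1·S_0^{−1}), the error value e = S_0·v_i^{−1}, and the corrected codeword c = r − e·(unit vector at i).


S = (10, 7, 6), error at position 5, error magnitude e = 3, c = [2, 4, 0, 9, 7].

Step 1: column multipliers v_i = (∏_{j≠i}(α_i − α_j))^{−1} mod 11.
  i = 1 (α = 2): (2−5)(2−10)(2−7)(2−4) = (−3)·(−8)·(−5)·(−2) = 240 ≡ 9, so v_1 = 9^{−1} = 5 (mod 11).
  i = 2 (α = 5): (5−2)(5−10)(5−7)(5−4) = 3·(−5)·(−2)·1 = 30 ≡ 8, so v_2 = 8^{−1} = 7 (mod 11).
  i = 3 (α = 10): (10−2)(10−5)(10−7)(10−4) = 8·5·3·6 = 720 ≡ 5, so v_3 = 5^{−1} = 9 (mod 11).
  i = 4 (α = 7): (7−2)(7−5)(7−10)(7−4) = 5·2·(−3)·3 = −90 ≡ 9, so v_4 = 9^{−1} = 5 (mod 11).
  i = 5 (α = 4): (4−2)(4−5)(4−10)(4−7) = 2·(−1)·(−6)·(−3) = −36 ≡ 8, so v_5 = 8^{−1} = 7 (mod 11).
  v = [5, 7, 9, 5, 7].
Step 2: syndromes of r = [2, 4, 0, 9, 10] (all sums mod 11).
  S_0 = Σ v_i r_i = 5·2 + 7·4 + 9·0 + 5·9 + 7·10 = 153 ≡ 10.
  S_1 = Σ v_i α_i r_i = 5·2·2 + 7·5·4 + 9·10·0 + 5·7·9 + 7·4·10 = 755 ≡ 7.
  α_i^2 mod 11 = [4, 3, 1, 5, 5].
  S_2 = Σ v_i α_i^2 r_i = 5·4·2 + 7·3·4 + 9·1·0 + 5·5·9 + 7·5·10 = 699 ≡ 6.
  S = (10, 7, 6) ≠ 0, so r is not a codeword (an error is present).
Step 3: locate the error. For a single error e at position i, S_ℓ = v_i·e·α_i^ℓ, so α_err = S_1/S_0.
  S_0^{−1} = 10^{−1} = 10 (mod 11), so α_err = 7·10 = 70 ≡ 4 = α_5. Error position i = 5.
  Consistency check: S_2/S_1 = 6·8 = 48 ≡ 4 = α_err ✓ (single-error assumption holds).
Step 4: error magnitude e = S_0/v_5 = S_0·∏_{j≠5}(α_5 − α_j) = 10·8 = 80 ≡ 3 (mod 11).
Step 5: correct position 5: c_5 = r_5 − e = 10 − 3 ≡ 7 (mod 11). Hence c = [2, 4, 0, 9, 7].
  Check: interpolating c through the α_i gives m(x) = 8 + 8·x (degree < 2) with m(α_i) = c_i for every i, so c is indeed a codeword.


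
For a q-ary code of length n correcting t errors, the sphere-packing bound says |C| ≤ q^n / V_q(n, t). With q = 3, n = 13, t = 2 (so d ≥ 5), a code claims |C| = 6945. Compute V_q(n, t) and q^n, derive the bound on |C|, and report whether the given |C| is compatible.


V_q(n, t) = 339, q^n = 1594323, Hamming bound = 4703, |C| = 6945 > bound (violated).

Step 1: Compute V_q(n, t) = Σ_{j=0}^2 C(n, j) (q−1)^j.
  j = 0: C(13,0)·(2)^0 = 1·1 = 1.
  j = 1: C(13,1)·(2)^1 = 13·2 = 26.
  j = 2: C(13,2)·(2)^2 = 78·4 = 312.
  V_q(n, t) = 1 + 26 + 312 = 339.
Step 2: q^n = 3^13 = 1594323.
Step 3: Hamming bound ⌊q^n / V_q(n,t)⌋ = ⌊1594323/339⌋ = 4703.
Step 4: Compare |C| = 6945 to 4703: violated.
The claimed |C| lies above the Hamming bound, so no 3-ary code of length 13 with d ≥ 5 can have 6945 codewords.


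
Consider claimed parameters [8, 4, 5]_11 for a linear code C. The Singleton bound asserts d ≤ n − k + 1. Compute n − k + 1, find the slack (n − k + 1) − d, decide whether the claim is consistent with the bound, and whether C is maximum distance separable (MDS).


Singleton RHS = n − k + 1 = 5, slack = 0, bound satisfied, MDS.

Singleton bound: d ≤ n − k + 1.
Here n = 8, k = 4, so n − k + 1 = 5.
Given d = 5, check d ≤ 5: YES.
Slack = (n − k + 1) − d = 0.
The code is MDS (slack = 0).
Description: the claimed parameters are [8, 4, 5]_11; such a code would be MDS (meets Singleton bound).


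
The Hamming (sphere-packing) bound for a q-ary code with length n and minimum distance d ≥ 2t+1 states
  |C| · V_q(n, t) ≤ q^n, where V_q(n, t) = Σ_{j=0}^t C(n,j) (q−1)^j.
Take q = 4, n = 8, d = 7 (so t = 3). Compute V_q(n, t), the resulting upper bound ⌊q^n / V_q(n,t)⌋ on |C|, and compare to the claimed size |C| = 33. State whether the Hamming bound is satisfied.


V_q(n, t) = 1789, q^n = 65536, Hamming bound = 36, |C| = 33 ≤ bound (satisfied).

Step 1: Compute V_q(n, t) = Σ_{j=0}^3 C(n, j) (q−1)^j.
  j = 0: C(8,0)·(3)^0 = 1·1 = 1.
  j = 1: C(8,1)·(3)^1 = 8·3 = 24.
  j = 2: C(8,2)·(3)^2 = 28·9 = 252.
  j = 3: C(8,3)·(3)^3 = 56·27 = 1512.
  V_q(n, t) = 1 + 24 + 252 + 1512 = 1789.
Step 2: q^n = 4^8 = 65536.
Step 3: Hamming bound ⌊q^n / V_q(n,t)⌋ = ⌊65536/1789⌋ = 36.
Step 4: Compare |C| = 33 to 36: satisfied.
The claimed |C| lies below the Hamming bound.


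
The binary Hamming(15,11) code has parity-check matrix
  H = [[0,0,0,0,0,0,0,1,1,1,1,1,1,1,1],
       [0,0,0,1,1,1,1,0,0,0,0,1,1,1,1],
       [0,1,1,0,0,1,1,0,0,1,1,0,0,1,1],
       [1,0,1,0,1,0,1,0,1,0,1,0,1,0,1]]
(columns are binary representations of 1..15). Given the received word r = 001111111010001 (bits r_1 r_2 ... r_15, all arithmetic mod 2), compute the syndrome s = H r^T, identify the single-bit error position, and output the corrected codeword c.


s = (0, 1, 1, 0)^T, error position = 6, corrected codeword c = 001110111010001

Compute s = H r^T mod 2 one row at a time:
  s_1 = 1 + 1 + 0 + 1 + 0 + 0 + 0 + 1 = 4 ≡ 0 (mod 2).
  s_2 = 1 + 1 + 1 + 1 + 0 + 0 + 0 + 1 = 5 ≡ 1 (mod 2).
  s_3 = 0 + 1 + 1 + 1 + 0 + 1 + 0 + 1 = 5 ≡ 1 (mod 2).
  s_4 = 0 + 1 + 1 + 1 + 1 + 1 + 0 + 1 = 6 ≡ 0 (mod 2).
s = (0, 1, 1, 0)^T — this equals column 6 of H (binary 0110), so error is at position 6.
Correct: flip bit 6 of r = 001111111010001 to get c = 001110111010001.


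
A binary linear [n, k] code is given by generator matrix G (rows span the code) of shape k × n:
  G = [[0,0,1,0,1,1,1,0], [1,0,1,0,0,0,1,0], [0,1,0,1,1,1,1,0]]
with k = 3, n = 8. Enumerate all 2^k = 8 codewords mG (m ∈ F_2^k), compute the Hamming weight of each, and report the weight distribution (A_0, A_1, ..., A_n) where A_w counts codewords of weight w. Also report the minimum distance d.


Weight distribution: A_0 = 1, A_3 = 3, A_4 = 2, A_5 = 1, A_6 = 1. Minimum distance d = 3.

Enumerate all 2^3 = 8 messages m ∈ F_2^3.
For each, compute codeword c = mG in F_2^8, then tally its weight.
  m = 000 → c = 00000000, weight = 0.
  m = 100 → c = 00101110, weight = 4.
  m = 010 → c = 10100010, weight = 3.
  m = 110 → c = 10001100, weight = 3.
  m = 001 → c = 01011110, weight = 5.
  m = 101 → c = 01110000, weight = 3.
  m = 011 → c = 11111100, weight = 6.
  m = 111 → c = 11010010, weight = 4.
Tally weights:
  weight 0: 1 codewords.
  weight 3: 3 codewords.
  weight 4: 2 codewords.
  weight 5: 1 codewords.
  weight 6: 1 codewords.
Minimum distance d = smallest w > 0 with A_w > 0 = 3.
Sanity: Σ A_w = 8 = 2^3 = 8 ✓.


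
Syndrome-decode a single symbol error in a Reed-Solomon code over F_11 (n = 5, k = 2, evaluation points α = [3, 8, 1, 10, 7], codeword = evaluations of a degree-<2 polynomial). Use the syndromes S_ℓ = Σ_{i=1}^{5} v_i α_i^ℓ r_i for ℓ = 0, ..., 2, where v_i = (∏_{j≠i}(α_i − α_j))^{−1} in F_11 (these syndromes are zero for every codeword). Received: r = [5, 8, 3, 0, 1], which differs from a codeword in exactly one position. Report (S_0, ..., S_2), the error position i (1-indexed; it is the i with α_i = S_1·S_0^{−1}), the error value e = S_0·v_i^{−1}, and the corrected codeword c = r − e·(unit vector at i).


S = (9, 5, 4), error at position 1, error magnitude e = 10, c = [6, 8, 3, 0, 1].

Step 1: column multipliers v_i = (∏_{j≠i}(α_i − α_j))^{−1} mod 11.
  i = 1 (α = 3): (3−8)(3−1)(3−10)(3−7) = (−5)·2·(−7)·(−4) = −280 ≡ 6, so v_1 = 6^{−1} = 2 (mod 11).
  i = 2 (α = 8): (8−3)(8−1)(8−10)(8−7) = 5·7·(−2)·1 = −70 ≡ 7, so v_2 = 7^{−1} = 8 (mod 11).
  i = 3 (α = 1): (1−3)(1−8)(1−10)(1−7) = (−2)·(−7)·(−9)·(−6) = 756 ≡ 8, so v_3 = 8^{−1} = 7 (mod 11).
  i = 4 (α = 10): (10−3)(10−8)(10−1)(10−7) = 7·2·9·3 = 378 ≡ 4, so v_4 = 4^{−1} = 3 (mod 11).
  i = 5 (α = 7): (7−3)(7−8)(7−1)(7−10) = 4·(−1)·6·(−3) = 72 ≡ 6, so v_5 = 6^{−1} = 2 (mod 11).
  v = [2, 8, 7, 3, 2].
Step 2: syndromes of r = [5, 8, 3, 0, 1] (all sums mod 11).
  S_0 = Σ v_i r_i = 2·5 + 8·8 + 7·3 + 3·0 + 2·1 = 97 ≡ 9.
  S_1 = Σ v_i α_i r_i = 2·3·5 + 8·8·8 + 7·1·3 + 3·10·0 + 2·7·1 = 577 ≡ 5.
  α_i^2 mod 11 = [9, 9, 1, 1, 5].
  S_2 = Σ v_i α_i^2 r_i = 2·9·5 + 8·9·8 + 7·1·3 + 3·1·0 + 2·5·1 = 697 ≡ 4.
  S = (9, 5, 4) ≠ 0, so r is not a codeword (an error is present).
Step 3: locate the error. For a single error e at position i, S_ℓ = v_i·e·α_i^ℓ, so α_err = S_1/S_0.
  S_0^{−1} = 9^{−1} = 5 (mod 11), so α_err = 5·5 = 25 ≡ 3 = α_1. Error position i = 1.
  Consistency check: S_2/S_1 = 4·9 = 36 ≡ 3 = α_err ✓ (single-error assumption holds).
Step 4: error magnitude e = S_0/v_1 = S_0·∏_{j≠1}(α_1 − α_j) = 9·6 = 54 ≡ 10 (mod 11).
Step 5: correct position 1: c_1 = r_1 − e = 5 − 10 ≡ 6 (mod 11). Hence c = [6, 8, 3, 0, 1].
  Check: interpolating c through the α_i gives m(x) = 7 + 7·x (degree < 2) with m(α_i) = c_i for every i, so c is indeed a codeword.


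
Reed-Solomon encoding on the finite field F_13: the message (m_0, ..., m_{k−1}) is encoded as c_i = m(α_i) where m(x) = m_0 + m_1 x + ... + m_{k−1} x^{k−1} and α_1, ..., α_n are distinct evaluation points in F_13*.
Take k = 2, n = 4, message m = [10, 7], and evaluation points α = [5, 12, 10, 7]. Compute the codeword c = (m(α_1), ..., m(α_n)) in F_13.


c = [6, 3, 2, 7]

Message polynomial: m(x) = 10 + 7·x (mod 13).
For each evaluation point α_i, compute m(α_i) mod 13:
  α_1 = 5: Horner steps 7 → 6, so m(5) = 6.
  α_2 = 12: Horner steps 7 → 3, so m(12) = 3.
  α_3 = 10: Horner steps 7 → 2, so m(10) = 2.
  α_4 = 7: Horner steps 7 → 7, so m(7) = 7.
Codeword c = [6, 3, 2, 7] ∈ F_13^4.


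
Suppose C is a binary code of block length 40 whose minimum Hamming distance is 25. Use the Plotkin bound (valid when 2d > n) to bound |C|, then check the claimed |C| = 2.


Plotkin bound M ≤ 4; given |C| = 2 ≤ bound (satisfied).

Check applicability: 2d = 50, n = 40.
2d − n = 10 > 0, so Plotkin applies.
Compute d/(2d−n) = 25/10 ≈ 2.5000.
⌊d/(2d−n)⌋ = 2.
Plotkin bound: M ≤ 2·2 = 4.
Given |C| = 2, check: satisfied.
This |C| is below the Plotkin bound.


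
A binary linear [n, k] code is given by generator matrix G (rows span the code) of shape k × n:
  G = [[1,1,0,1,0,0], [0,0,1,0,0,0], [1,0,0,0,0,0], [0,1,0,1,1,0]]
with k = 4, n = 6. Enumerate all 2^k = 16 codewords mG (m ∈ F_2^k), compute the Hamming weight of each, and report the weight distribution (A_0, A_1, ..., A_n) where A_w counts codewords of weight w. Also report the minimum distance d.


Weight distribution: A_0 = 1, A_1 = 3, A_2 = 4, A_3 = 4, A_4 = 3, A_5 = 1. Minimum distance d = 1.

Enumerate all 2^4 = 16 messages m ∈ F_2^4.
For each, compute codeword c = mG in F_2^6, then tally its weight.
  m = 0000 → c = 000000, weight = 0.
  m = 1000 → c = 110100, weight = 3.
  m = 0100 → c = 001000, weight = 1.
  m = 1100 → c = 111100, weight = 4.
  m = 0010 → c = 100000, weight = 1.
  m = 1010 → c = 010100, weight = 2.
  m = 0110 → c = 101000, weight = 2.
  m = 1110 → c = 011100, weight = 3.
  m = 0001 → c = 010110, weight = 3.
  m = 1001 → c = 100010, weight = 2.
  m = 0101 → c = 011110, weight = 4.
  m = 1101 → c = 101010, weight = 3.
  m = 0011 → c = 110110, weight = 4.
  m = 1011 → c = 000010, weight = 1.
  m = 0111 → c = 111110, weight = 5.
  m = 1111 → c = 001010, weight = 2.
Tally weights:
  weight 0: 1 codewords.
  weight 1: 3 codewords.
  weight 2: 4 codewords.
  weight 3: 4 codewords.
  weight 4: 3 codewords.
  weight 5: 1 codewords.
Minimum distance d = smallest w > 0 with A_w > 0 = 1.
Sanity: Σ A_w = 16 = 2^4 = 16 ✓.


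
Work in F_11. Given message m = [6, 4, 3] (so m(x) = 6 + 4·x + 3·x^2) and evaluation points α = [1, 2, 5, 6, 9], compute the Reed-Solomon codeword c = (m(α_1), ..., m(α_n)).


c = [2, 4, 2, 6, 10]

Message polynomial: m(x) = 6 + 4·x + 3·x^2 (mod 11).
For each evaluation point α_i, compute m(α_i) mod 11:
  α_1 = 1: Horner steps 3 → 7 → 2, so m(1) = 2.
  α_2 = 2: Horner steps 3 → 10 → 4, so m(2) = 4.
  α_3 = 5: Horner steps 3 → 8 → 2, so m(5) = 2.
  α_4 = 6: Horner steps 3 → 0 → 6, so m(6) = 6.
  α_5 = 9: Horner steps 3 → 9 → 10, so m(9) = 10.
Codeword c = [2, 4, 2, 6, 10] ∈ F_11^5.


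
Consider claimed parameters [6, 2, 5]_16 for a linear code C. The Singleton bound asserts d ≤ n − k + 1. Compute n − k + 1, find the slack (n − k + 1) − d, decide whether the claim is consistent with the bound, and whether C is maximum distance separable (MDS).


Singleton RHS = n − k + 1 = 5, slack = 0, bound satisfied, MDS.

Singleton bound: d ≤ n − k + 1.
Here n = 6, k = 2, so n − k + 1 = 5.
Given d = 5, check d ≤ 5: YES.
Slack = (n − k + 1) − d = 0.
The code is MDS (slack = 0).
Description: the claimed parameters are [6, 2, 5]_16; such a code would be MDS (meets Singleton bound).


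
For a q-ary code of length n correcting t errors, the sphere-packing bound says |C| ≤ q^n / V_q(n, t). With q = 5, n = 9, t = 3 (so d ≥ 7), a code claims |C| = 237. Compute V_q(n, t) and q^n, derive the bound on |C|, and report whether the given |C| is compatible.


V_q(n, t) = 5989, q^n = 1953125, Hamming bound = 326, |C| = 237 ≤ bound (satisfied).

Step 1: Compute V_q(n, t) = Σ_{j=0}^3 C(n, j) (q−1)^j.
  j = 0: C(9,0)·(4)^0 = 1·1 = 1.
  j = 1: C(9,1)·(4)^1 = 9·4 = 36.
  j = 2: C(9,2)·(4)^2 = 36·16 = 576.
  j = 3: C(9,3)·(4)^3 = 84·64 = 5376.
  V_q(n, t) = 1 + 36 + 576 + 5376 = 5989.
Step 2: q^n = 5^9 = 1953125.
Step 3: Hamming bound ⌊q^n / V_q(n,t)⌋ = ⌊1953125/5989⌋ = 326.
Step 4: Compare |C| = 237 to 326: satisfied.
The claimed |C| lies below the Hamming bound.


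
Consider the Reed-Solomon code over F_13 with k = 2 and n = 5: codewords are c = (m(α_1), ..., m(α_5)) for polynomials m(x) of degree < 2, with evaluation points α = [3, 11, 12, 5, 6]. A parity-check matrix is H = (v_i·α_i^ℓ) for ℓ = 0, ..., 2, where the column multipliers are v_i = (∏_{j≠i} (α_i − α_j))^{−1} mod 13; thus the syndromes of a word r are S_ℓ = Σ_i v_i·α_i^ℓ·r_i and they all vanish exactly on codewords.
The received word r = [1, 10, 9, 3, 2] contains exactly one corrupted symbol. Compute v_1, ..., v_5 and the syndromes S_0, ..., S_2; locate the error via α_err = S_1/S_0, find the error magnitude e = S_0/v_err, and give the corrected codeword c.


S = (3, 9, 1), error at position 1, error magnitude e = 9, c = [5, 10, 9, 3, 2].

Step 1: column multipliers v_i = (∏_{j≠i}(α_i − α_j))^{−1} mod 13.
  i = 1 (α = 3): (3−11)(3−12)(3−5)(3−6) = (−8)·(−9)·(−2)·(−3) = 432 ≡ 3, so v_1 = 3^{−1} = 9 (mod 13).
  i = 2 (α = 11): (11−3)(11−12)(11−5)(11−6) = 8·(−1)·6·5 = −240 ≡ 7, so v_2 = 7^{−1} = 2 (mod 13).
  i = 3 (α = 12): (12−3)(12−11)(12−5)(12−6) = 9·1·7·6 = 378 ≡ 1, so v_3 = 1^{−1} = 1 (mod 13).
  i = 4 (α = 5): (5−3)(5−11)(5−12)(5−6) = 2·(−6)·(−7)·(−1) = −84 ≡ 7, so v_4 = 7^{−1} = 2 (mod 13).
  i = 5 (α = 6): (6−3)(6−11)(6−12)(6−5) = 3·(−5)·(−6)·1 = 90 ≡ 12, so v_5 = 12^{−1} = 12 (mod 13).
  v = [9, 2, 1, 2, 12].
Step 2: syndromes of r = [1, 10, 9, 3, 2] (all sums mod 13).
  S_0 = Σ v_i r_i = 9·1 + 2·10 + 1·9 + 2·3 + 12·2 = 68 ≡ 3.
  S_1 = Σ v_i α_i r_i = 9·3·1 + 2·11·10 + 1·12·9 + 2·5·3 + 12·6·2 = 529 ≡ 9.
  α_i^2 mod 13 = [9, 4, 1, 12, 10].
  S_2 = Σ v_i α_i^2 r_i = 9·9·1 + 2·4·10 + 1·1·9 + 2·12·3 + 12·10·2 = 482 ≡ 1.
  S = (3, 9, 1) ≠ 0, so r is not a codeword (an error is present).
Step 3: locate the error. For a single error e at position i, S_ℓ = v_i·e·α_i^ℓ, so α_err = S_1/S_0.
  S_0^{−1} = 3^{−1} = 9 (mod 13), so α_err = 9·9 = 81 ≡ 3 = α_1. Error position i = 1.
  Consistency check: S_2/S_1 = 1·3 = 3 ≡ 3 = α_err ✓ (single-error assumption holds).
Step 4: error magnitude e = S_0/v_1 = S_0·∏_{j≠1}(α_1 − α_j) = 3·3 = 9 ≡ 9 (mod 13).
Step 5: correct position 1: c_1 = r_1 − e = 1 − 9 ≡ 5 (mod 13). Hence c = [5, 10, 9, 3, 2].
  Check: interpolating c through the α_i gives m(x) = 8 + 12·x (degree < 2) with m(α_i) = c_i for every i, so c is indeed a codeword.


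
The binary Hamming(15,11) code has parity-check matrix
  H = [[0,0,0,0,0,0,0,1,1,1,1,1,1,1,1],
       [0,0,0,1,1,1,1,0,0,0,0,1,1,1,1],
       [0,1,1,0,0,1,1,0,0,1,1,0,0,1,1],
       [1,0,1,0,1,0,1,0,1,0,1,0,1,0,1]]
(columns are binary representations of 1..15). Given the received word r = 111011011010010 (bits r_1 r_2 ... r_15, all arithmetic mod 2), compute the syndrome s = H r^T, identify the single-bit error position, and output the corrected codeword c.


s = (0, 1, 1, 1)^T, error position = 7, corrected codeword c = 111011111010010

Compute s = H r^T mod 2 one row at a time:
  s_1 = 1 + 1 + 0 + 1 + 0 + 0 + 1 + 0 = 4 ≡ 0 (mod 2).
  s_2 = 0 + 1 + 1 + 0 + 0 + 0 + 1 + 0 = 3 ≡ 1 (mod 2).
  s_3 = 1 + 1 + 1 + 0 + 0 + 1 + 1 + 0 = 5 ≡ 1 (mod 2).
  s_4 = 1 + 1 + 1 + 0 + 1 + 1 + 0 + 0 = 5 ≡ 1 (mod 2).
s = (0, 1, 1, 1)^T — this equals column 7 of H (binary 0111), so error is at position 7.
Correct: flip bit 7 of r = 111011011010010 to get c = 111011111010010.


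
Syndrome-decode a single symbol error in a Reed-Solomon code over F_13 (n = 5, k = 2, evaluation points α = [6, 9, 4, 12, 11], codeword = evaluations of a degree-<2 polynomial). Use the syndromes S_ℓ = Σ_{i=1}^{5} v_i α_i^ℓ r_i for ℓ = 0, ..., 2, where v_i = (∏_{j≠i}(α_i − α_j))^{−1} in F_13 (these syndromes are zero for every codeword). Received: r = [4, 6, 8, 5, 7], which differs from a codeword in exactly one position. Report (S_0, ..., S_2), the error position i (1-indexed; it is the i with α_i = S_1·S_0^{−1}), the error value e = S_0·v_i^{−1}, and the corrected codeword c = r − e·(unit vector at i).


S = (5, 6, 2), error at position 2, error magnitude e = 8, c = [4, 11, 8, 5, 7].

Step 1: column multipliers v_i = (∏_{j≠i}(α_i − α_j))^{−1} mod 13.
  i = 1 (α = 6): (6−9)(6−4)(6−12)(6−11) = (−3)·2·(−6)·(−5) = −180 ≡ 2, so v_1 = 2^{−1} = 7 (mod 13).
  i = 2 (α = 9): (9−6)(9−4)(9−12)(9−11) = 3·5·(−3)·(−2) = 90 ≡ 12, so v_2 = 12^{−1} = 12 (mod 13).
  i = 3 (α = 4): (4−6)(4−9)(4−12)(4−11) = (−2)·(−5)·(−8)·(−7) = 560 ≡ 1, so v_3 = 1^{−1} = 1 (mod 13).
  i = 4 (α = 12): (12−6)(12−9)(12−4)(12−11) = 6·3·8·1 = 144 ≡ 1, so v_4 = 1^{−1} = 1 (mod 13).
  i = 5 (α = 11): (11−6)(11−9)(11−4)(11−12) = 5·2·7·(−1) = −70 ≡ 8, so v_5 = 8^{−1} = 5 (mod 13).
  v = [7, 12, 1, 1, 5].
Step 2: syndromes of r = [4, 6, 8, 5, 7] (all sums mod 13).
  S_0 = Σ v_i r_i = 7·4 + 12·6 + 1·8 + 1·5 + 5·7 = 148 ≡ 5.
  S_1 = Σ v_i α_i r_i = 7·6·4 + 12·9·6 + 1·4·8 + 1·12·5 + 5·11·7 = 1293 ≡ 6.
  α_i^2 mod 13 = [10, 3, 3, 1, 4].
  S_2 = Σ v_i α_i^2 r_i = 7·10·4 + 12·3·6 + 1·3·8 + 1·1·5 + 5·4·7 = 665 ≡ 2.
  S = (5, 6, 2) ≠ 0, so r is not a codeword (an error is present).
Step 3: locate the error. For a single error e at position i, S_ℓ = v_i·e·α_i^ℓ, so α_err = S_1/S_0.
  S_0^{−1} = 5^{−1} = 8 (mod 13), so α_err = 6·8 = 48 ≡ 9 = α_2. Error position i = 2.
  Consistency check: S_2/S_1 = 2·11 = 22 ≡ 9 = α_err ✓ (single-error assumption holds).
Step 4: error magnitude e = S_0/v_2 = S_0·∏_{j≠2}(α_2 − α_j) = 5·12 = 60 ≡ 8 (mod 13).
Step 5: correct position 2: c_2 = r_2 − e = 6 − 8 ≡ 11 (mod 13). Hence c = [4, 11, 8, 5, 7].
  Check: interpolating c through the α_i gives m(x) = 3 + 11·x (degree < 2) with m(α_i) = c_i for every i, so c is indeed a codeword.


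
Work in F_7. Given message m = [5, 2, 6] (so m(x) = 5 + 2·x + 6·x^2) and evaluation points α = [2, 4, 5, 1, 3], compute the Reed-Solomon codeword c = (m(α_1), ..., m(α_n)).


c = [5, 4, 4, 6, 2]

Message polynomial: m(x) = 5 + 2·x + 6·x^2 (mod 7).
For each evaluation point α_i, compute m(α_i) mod 7:
  α_1 = 2: Horner steps 6 → 0 → 5, so m(2) = 5.
  α_2 = 4: Horner steps 6 → 5 → 4, so m(4) = 4.
  α_3 = 5: Horner steps 6 → 4 → 4, so m(5) = 4.
  α_4 = 1: Horner steps 6 → 1 → 6, so m(1) = 6.
  α_5 = 3: Horner steps 6 → 6 → 2, so m(3) = 2.
Codeword c = [5, 4, 4, 6, 2] ∈ F_7^5.


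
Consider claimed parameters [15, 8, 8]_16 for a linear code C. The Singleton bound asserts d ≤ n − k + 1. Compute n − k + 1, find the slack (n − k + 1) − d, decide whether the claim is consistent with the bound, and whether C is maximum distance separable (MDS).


Singleton RHS = n − k + 1 = 8, slack = 0, bound satisfied, MDS.

Singleton bound: d ≤ n − k + 1.
Here n = 15, k = 8, so n − k + 1 = 8.
Given d = 8, check d ≤ 8: YES.
Slack = (n − k + 1) − d = 0.
The code is MDS (slack = 0).
Description: the claimed parameters are [15, 8, 8]_16; such a code would be MDS (meets Singleton bound).


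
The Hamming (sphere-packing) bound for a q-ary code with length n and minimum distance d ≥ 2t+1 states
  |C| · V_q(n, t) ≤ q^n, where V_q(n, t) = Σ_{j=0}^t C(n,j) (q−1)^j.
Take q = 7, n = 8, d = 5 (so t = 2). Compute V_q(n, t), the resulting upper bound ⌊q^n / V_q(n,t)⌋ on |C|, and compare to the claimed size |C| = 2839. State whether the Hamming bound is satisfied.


V_q(n, t) = 1057, q^n = 5764801, Hamming bound = 5453, |C| = 2839 ≤ bound (satisfied).

Step 1: Compute V_q(n, t) = Σ_{j=0}^2 C(n, j) (q−1)^j.
  j = 0: C(8,0)·(6)^0 = 1·1 = 1.
  j = 1: C(8,1)·(6)^1 = 8·6 = 48.
  j = 2: C(8,2)·(6)^2 = 28·36 = 1008.
  V_q(n, t) = 1 + 48 + 1008 = 1057.
Step 2: q^n = 7^8 = 5764801.
Step 3: Hamming bound ⌊q^n / V_q(n,t)⌋ = ⌊5764801/1057⌋ = 5453.
Step 4: Compare |C| = 2839 to 5453: satisfied.
The claimed |C| lies below the Hamming bound.


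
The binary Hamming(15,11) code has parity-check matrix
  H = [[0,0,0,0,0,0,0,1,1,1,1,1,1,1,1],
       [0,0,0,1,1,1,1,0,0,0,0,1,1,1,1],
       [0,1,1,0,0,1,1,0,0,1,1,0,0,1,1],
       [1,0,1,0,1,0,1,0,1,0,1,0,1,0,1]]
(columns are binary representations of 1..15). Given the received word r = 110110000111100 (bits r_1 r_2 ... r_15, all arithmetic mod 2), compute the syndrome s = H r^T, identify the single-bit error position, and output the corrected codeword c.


s = (0, 0, 1, 0)^T, error position = 2, corrected codeword c = 100110000111100

Compute s = H r^T mod 2 one row at a time:
  s_1 = 0 + 0 + 1 + 1 + 1 + 1 + 0 + 0 = 4 ≡ 0 (mod 2).
  s_2 = 1 + 1 + 0 + 0 + 1 + 1 + 0 + 0 = 4 ≡ 0 (mod 2).
  s_3 = 1 + 0 + 0 + 0 + 1 + 1 + 0 + 0 = 3 ≡ 1 (mod 2).
  s_4 = 1 + 0 + 1 + 0 + 0 + 1 + 1 + 0 = 4 ≡ 0 (mod 2).
s = (0, 0, 1, 0)^T — this equals column 2 of H (binary 0010), so error is at position 2.
Correct: flip bit 2 of r = 110110000111100 to get c = 100110000111100.


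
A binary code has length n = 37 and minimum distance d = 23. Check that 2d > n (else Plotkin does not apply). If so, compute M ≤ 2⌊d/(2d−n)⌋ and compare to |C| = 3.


Plotkin bound M ≤ 4; given |C| = 3 ≤ bound (satisfied).

Check applicability: 2d = 46, n = 37.
2d − n = 9 > 0, so Plotkin applies.
Compute d/(2d−n) = 23/9 ≈ 2.5556.
⌊d/(2d−n)⌋ = 2.
Plotkin bound: M ≤ 2·2 = 4.
Given |C| = 3, check: satisfied.
This |C| is below the Plotkin bound.


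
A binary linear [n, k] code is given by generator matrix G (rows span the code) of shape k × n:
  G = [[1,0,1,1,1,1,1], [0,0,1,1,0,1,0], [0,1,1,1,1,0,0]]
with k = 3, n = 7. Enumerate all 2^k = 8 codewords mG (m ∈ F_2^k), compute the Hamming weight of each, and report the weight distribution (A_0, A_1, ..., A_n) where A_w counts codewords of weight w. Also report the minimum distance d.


Weight distribution: A_0 = 1, A_3 = 3, A_4 = 2, A_5 = 1, A_6 = 1. Minimum distance d = 3.

Enumerate all 2^3 = 8 messages m ∈ F_2^3.
For each, compute codeword c = mG in F_2^7, then tally its weight.
  m = 000 → c = 0000000, weight = 0.
  m = 100 → c = 1011111, weight = 6.
  m = 010 → c = 0011010, weight = 3.
  m = 110 → c = 1000101, weight = 3.
  m = 001 → c = 0111100, weight = 4.
  m = 101 → c = 1100011, weight = 4.
  m = 011 → c = 0100110, weight = 3.
  m = 111 → c = 1111001, weight = 5.
Tally weights:
  weight 0: 1 codewords.
  weight 3: 3 codewords.
  weight 4: 2 codewords.
  weight 5: 1 codewords.
  weight 6: 1 codewords.
Minimum distance d = smallest w > 0 with A_w > 0 = 3.
Sanity: Σ A_w = 8 = 2^3 = 8 ✓.


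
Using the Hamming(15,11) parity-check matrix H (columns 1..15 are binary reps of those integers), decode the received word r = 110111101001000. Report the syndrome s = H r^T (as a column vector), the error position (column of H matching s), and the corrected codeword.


s = (0, 1, 1, 0)^T, error position = 6, corrected codeword c = 110110101001000

Compute s = H r^T mod 2 one row at a time:
  s_1 = 0 + 1 + 0 + 0 + 1 + 0 + 0 + 0 = 2 ≡ 0 (mod 2).
  s_2 = 1 + 1 + 1 + 1 + 1 + 0 + 0 + 0 = 5 ≡ 1 (mod 2).
  s_3 = 1 + 0 + 1 + 1 + 0 + 0 + 0 + 0 = 3 ≡ 1 (mod 2).
  s_4 = 1 + 0 + 1 + 1 + 1 + 0 + 0 + 0 = 4 ≡ 0 (mod 2).
s = (0, 1, 1, 0)^T — this equals column 6 of H (binary 0110), so error is at position 6.
Correct: flip bit 6 of r = 110111101001000 to get c = 110110101001000.


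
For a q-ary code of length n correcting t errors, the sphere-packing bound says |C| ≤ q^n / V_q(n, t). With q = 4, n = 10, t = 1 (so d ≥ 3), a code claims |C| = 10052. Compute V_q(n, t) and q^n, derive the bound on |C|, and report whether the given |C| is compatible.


V_q(n, t) = 31, q^n = 1048576, Hamming bound = 33825, |C| = 10052 ≤ bound (satisfied).

Step 1: Compute V_q(n, t) = Σ_{j=0}^1 C(n, j) (q−1)^j.
  j = 0: C(10,0)·(3)^0 = 1·1 = 1.
  j = 1: C(10,1)·(3)^1 = 10·3 = 30.
  V_q(n, t) = 1 + 30 = 31.
Step 2: q^n = 4^10 = 1048576.
Step 3: Hamming bound ⌊q^n / V_q(n,t)⌋ = ⌊1048576/31⌋ = 33825.
Step 4: Compare |C| = 10052 to 33825: satisfied.
The claimed |C| lies below the Hamming bound.


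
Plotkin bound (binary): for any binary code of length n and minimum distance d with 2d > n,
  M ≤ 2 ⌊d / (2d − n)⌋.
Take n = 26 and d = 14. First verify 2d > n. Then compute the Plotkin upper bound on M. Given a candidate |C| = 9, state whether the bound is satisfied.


Plotkin bound M ≤ 14; given |C| = 9 ≤ bound (satisfied).

Check applicability: 2d = 28, n = 26.
2d − n = 2 > 0, so Plotkin applies.
Compute d/(2d−n) = 14/2 ≈ 7.0000.
⌊d/(2d−n)⌋ = 7.
Plotkin bound: M ≤ 2·7 = 14.
Given |C| = 9, check: satisfied.
This |C| is below the Plotkin bound.


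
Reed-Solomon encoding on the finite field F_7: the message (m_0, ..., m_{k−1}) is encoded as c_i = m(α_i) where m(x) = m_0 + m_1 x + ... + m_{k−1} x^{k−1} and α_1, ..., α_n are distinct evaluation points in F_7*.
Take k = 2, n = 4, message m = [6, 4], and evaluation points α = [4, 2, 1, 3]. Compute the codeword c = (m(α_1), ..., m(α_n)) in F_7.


c = [1, 0, 3, 4]

Message polynomial: m(x) = 6 + 4·x (mod 7).
For each evaluation point α_i, compute m(α_i) mod 7:
  α_1 = 4: Horner steps 4 → 1, so m(4) = 1.
  α_2 = 2: Horner steps 4 → 0, so m(2) = 0.
  α_3 = 1: Horner steps 4 → 3, so m(1) = 3.
  α_4 = 3: Horner steps 4 → 4, so m(3) = 4.
Codeword c = [1, 0, 3, 4] ∈ F_7^4.


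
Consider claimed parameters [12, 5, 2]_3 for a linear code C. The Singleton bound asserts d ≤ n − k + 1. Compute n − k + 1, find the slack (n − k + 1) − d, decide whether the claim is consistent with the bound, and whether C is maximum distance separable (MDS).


Singleton RHS = n − k + 1 = 8, slack = 6, bound satisfied, not MDS.

Singleton bound: d ≤ n − k + 1.
Here n = 12, k = 5, so n − k + 1 = 8.
Given d = 2, check d ≤ 8: YES.
Slack = (n − k + 1) − d = 6.
The code is NOT MDS (slack = 6 > 0).
Description: the claimed parameters are [12, 5, 2]_3; such a code would be non-MDS.


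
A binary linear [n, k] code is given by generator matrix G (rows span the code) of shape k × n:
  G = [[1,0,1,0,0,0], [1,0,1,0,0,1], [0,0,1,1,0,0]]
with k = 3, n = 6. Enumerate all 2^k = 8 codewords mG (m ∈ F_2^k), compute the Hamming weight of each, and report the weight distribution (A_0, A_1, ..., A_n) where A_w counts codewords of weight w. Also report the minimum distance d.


Weight distribution: A_0 = 1, A_1 = 1, A_2 = 3, A_3 = 3. Minimum distance d = 1.

Enumerate all 2^3 = 8 messages m ∈ F_2^3.
For each, compute codeword c = mG in F_2^6, then tally its weight.
  m = 000 → c = 000000, weight = 0.
  m = 100 → c = 101000, weight = 2.
  m = 010 → c = 101001, weight = 3.
  m = 110 → c = 000001, weight = 1.
  m = 001 → c = 001100, weight = 2.
  m = 101 → c = 100100, weight = 2.
  m = 011 → c = 100101, weight = 3.
  m = 111 → c = 001101, weight = 3.
Tally weights:
  weight 0: 1 codewords.
  weight 1: 1 codewords.
  weight 2: 3 codewords.
  weight 3: 3 codewords.
Minimum distance d = smallest w > 0 with A_w > 0 = 1.
Sanity: Σ A_w = 8 = 2^3 = 8 ✓.


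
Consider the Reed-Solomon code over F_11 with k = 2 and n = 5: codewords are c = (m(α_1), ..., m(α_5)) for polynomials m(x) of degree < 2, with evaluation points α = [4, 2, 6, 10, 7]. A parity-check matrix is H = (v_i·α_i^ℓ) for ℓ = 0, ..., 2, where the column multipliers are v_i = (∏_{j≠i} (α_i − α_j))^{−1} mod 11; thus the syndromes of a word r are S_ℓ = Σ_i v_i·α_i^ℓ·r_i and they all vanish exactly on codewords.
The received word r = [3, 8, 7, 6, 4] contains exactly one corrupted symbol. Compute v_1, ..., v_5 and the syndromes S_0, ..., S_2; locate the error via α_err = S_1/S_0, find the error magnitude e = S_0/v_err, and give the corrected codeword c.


S = (9, 3, 1), error at position 1, error magnitude e = 1, c = [2, 8, 7, 6, 4].

Step 1: column multipliers v_i = (∏_{j≠i}(α_i − α_j))^{−1} mod 11.
  i = 1 (α = 4): (4−2)(4−6)(4−10)(4−7) = 2·(−2)·(−6)·(−3) = −72 ≡ 5, so v_1 = 5^{−1} = 9 (mod 11).
  i = 2 (α = 2): (2−4)(2−6)(2−10)(2−7) = (−2)·(−4)·(−8)·(−5) = 320 ≡ 1, so v_2 = 1^{−1} = 1 (mod 11).
  i = 3 (α = 6): (6−4)(6−2)(6−10)(6−7) = 2·4·(−4)·(−1) = 32 ≡ 10, so v_3 = 10^{−1} = 10 (mod 11).
  i = 4 (α = 10): (10−4)(10−2)(10−6)(10−7) = 6·8·4·3 = 576 ≡ 4, so v_4 = 4^{−1} = 3 (mod 11).
  i = 5 (α = 7): (7−4)(7−2)(7−6)(7−10) = 3·5·1·(−3) = −45 ≡ 10, so v_5 = 10^{−1} = 10 (mod 11).
  v = [9, 1, 10, 3, 10].
Step 2: syndromes of r = [3, 8, 7, 6, 4] (all sums mod 11).
  S_0 = Σ v_i r_i = 9·3 + 1·8 + 10·7 + 3·6 + 10·4 = 163 ≡ 9.
  S_1 = Σ v_i α_i r_i = 9·4·3 + 1·2·8 + 10·6·7 + 3·10·6 + 10·7·4 = 1004 ≡ 3.
  α_i^2 mod 11 = [5, 4, 3, 1, 5].
  S_2 = Σ v_i α_i^2 r_i = 9·5·3 + 1·4·8 + 10·3·7 + 3·1·6 + 10·5·4 = 595 ≡ 1.
  S = (9, 3, 1) ≠ 0, so r is not a codeword (an error is present).
Step 3: locate the error. For a single error e at position i, S_ℓ = v_i·e·α_i^ℓ, so α_err = S_1/S_0.
  S_0^{−1} = 9^{−1} = 5 (mod 11), so α_err = 3·5 = 15 ≡ 4 = α_1. Error position i = 1.
  Consistency check: S_2/S_1 = 1·4 = 4 ≡ 4 = α_err ✓ (single-error assumption holds).
Step 4: error magnitude e = S_0/v_1 = S_0·∏_{j≠1}(α_1 − α_j) = 9·5 = 45 ≡ 1 (mod 11).
Step 5: correct position 1: c_1 = r_1 − e = 3 − 1 ≡ 2 (mod 11). Hence c = [2, 8, 7, 6, 4].
  Check: interpolating c through the α_i gives m(x) = 3 + 8·x (degree < 2) with m(α_i) = c_i for every i, so c is indeed a codeword.


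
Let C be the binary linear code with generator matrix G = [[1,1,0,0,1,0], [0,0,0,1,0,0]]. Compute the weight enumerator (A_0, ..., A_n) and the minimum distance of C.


Weight distribution: A_0 = 1, A_1 = 1, A_3 = 1, A_4 = 1. Minimum distance d = 1.

Enumerate all 2^2 = 4 messages m ∈ F_2^2.
For each, compute codeword c = mG in F_2^6, then tally its weight.
  m = 00 → c = 000000, weight = 0.
  m = 10 → c = 110010, weight = 3.
  m = 01 → c = 000100, weight = 1.
  m = 11 → c = 110110, weight = 4.
Tally weights:
  weight 0: 1 codewords.
  weight 1: 1 codewords.
  weight 3: 1 codewords.
  weight 4: 1 codewords.
Minimum distance d = smallest w > 0 with A_w > 0 = 1.
Sanity: Σ A_w = 4 = 2^2 = 4 ✓.


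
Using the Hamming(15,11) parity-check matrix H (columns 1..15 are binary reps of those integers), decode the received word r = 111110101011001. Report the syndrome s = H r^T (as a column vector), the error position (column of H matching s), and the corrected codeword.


s = (0, 1, 1, 1)^T, error position = 7, corrected codeword c = 111110001011001

Compute s = H r^T mod 2 one row at a time:
  s_1 = 0 + 1 + 0 + 1 + 1 + 0 + 0 + 1 = 4 ≡ 0 (mod 2).
  s_2 = 1 + 1 + 0 + 1 + 1 + 0 + 0 + 1 = 5 ≡ 1 (mod 2).
  s_3 = 1 + 1 + 0 + 1 + 0 + 1 + 0 + 1 = 5 ≡ 1 (mod 2).
  s_4 = 1 + 1 + 1 + 1 + 1 + 1 + 0 + 1 = 7 ≡ 1 (mod 2).
s = (0, 1, 1, 1)^T — this equals column 7 of H (binary 0111), so error is at position 7.
Correct: flip bit 7 of r = 111110101011001 to get c = 111110001011001.


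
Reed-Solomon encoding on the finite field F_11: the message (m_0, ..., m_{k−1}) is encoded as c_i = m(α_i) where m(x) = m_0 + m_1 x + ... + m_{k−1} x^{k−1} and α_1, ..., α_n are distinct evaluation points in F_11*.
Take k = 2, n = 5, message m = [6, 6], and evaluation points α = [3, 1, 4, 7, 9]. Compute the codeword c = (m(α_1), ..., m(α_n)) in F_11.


c = [2, 1, 8, 4, 5]

Message polynomial: m(x) = 6 + 6·x (mod 11).
For each evaluation point α_i, compute m(α_i) mod 11:
  α_1 = 3: Horner steps 6 → 2, so m(3) = 2.
  α_2 = 1: Horner steps 6 → 1, so m(1) = 1.
  α_3 = 4: Horner steps 6 → 8, so m(4) = 8.
  α_4 = 7: Horner steps 6 → 4, so m(7) = 4.
  α_5 = 9: Horner steps 6 → 5, so m(9) = 5.
Codeword c = [2, 1, 8, 4, 5] ∈ F_11^5.


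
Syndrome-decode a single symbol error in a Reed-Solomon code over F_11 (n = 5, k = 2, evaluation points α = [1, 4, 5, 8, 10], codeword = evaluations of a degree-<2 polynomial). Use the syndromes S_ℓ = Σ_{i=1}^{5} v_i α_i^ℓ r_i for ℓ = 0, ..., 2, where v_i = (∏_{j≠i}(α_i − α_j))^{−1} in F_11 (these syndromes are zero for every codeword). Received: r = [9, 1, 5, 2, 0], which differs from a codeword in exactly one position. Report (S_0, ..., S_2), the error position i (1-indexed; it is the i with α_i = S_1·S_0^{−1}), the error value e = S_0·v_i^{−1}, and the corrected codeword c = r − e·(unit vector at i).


S = (10, 7, 6), error at position 2, error magnitude e = 6, c = [9, 6, 5, 2, 0].

Step 1: column multipliers v_i = (∏_{j≠i}(α_i − α_j))^{−1} mod 11.
  i = 1 (α = 1): (1−4)(1−5)(1−8)(1−10) = (−3)·(−4)·(−7)·(−9) = 756 ≡ 8, so v_1 = 8^{−1} = 7 (mod 11).
  i = 2 (α = 4): (4−1)(4−5)(4−8)(4−10) = 3·(−1)·(−4)·(−6) = −72 ≡ 5, so v_2 = 5^{−1} = 9 (mod 11).
  i = 3 (α = 5): (5−1)(5−4)(5−8)(5−10) = 4·1·(−3)·(−5) = 60 ≡ 5, so v_3 = 5^{−1} = 9 (mod 11).
  i = 4 (α = 8): (8−1)(8−4)(8−5)(8−10) = 7·4·3·(−2) = −168 ≡ 8, so v_4 = 8^{−1} = 7 (mod 11).
  i = 5 (α = 10): (10−1)(10−4)(10−5)(10−8) = 9·6·5·2 = 540 ≡ 1, so v_5 = 1^{−1} = 1 (mod 11).
  v = [7, 9, 9, 7, 1].
Step 2: syndromes of r = [9, 1, 5, 2, 0] (all sums mod 11).
  S_0 = Σ v_i r_i = 7·9 + 9·1 + 9·5 + 7·2 + 1·0 = 131 ≡ 10.
  S_1 = Σ v_i α_i r_i = 7·1·9 + 9·4·1 + 9·5·5 + 7·8·2 + 1·10·0 = 436 ≡ 7.
  α_i^2 mod 11 = [1, 5, 3, 9, 1].
  S_2 = Σ v_i α_i^2 r_i = 7·1·9 + 9·5·1 + 9·3·5 + 7·9·2 + 1·1·0 = 369 ≡ 6.
  S = (10, 7, 6) ≠ 0, so r is not a codeword (an error is present).
Step 3: locate the error. For a single error e at position i, S_ℓ = v_i·e·α_i^ℓ, so α_err = S_1/S_0.
  S_0^{−1} = 10^{−1} = 10 (mod 11), so α_err = 7·10 = 70 ≡ 4 = α_2. Error position i = 2.
  Consistency check: S_2/S_1 = 6·8 = 48 ≡ 4 = α_err ✓ (single-error assumption holds).
Step 4: error magnitude e = S_0/v_2 = S_0·∏_{j≠2}(α_2 − α_j) = 10·5 = 50 ≡ 6 (mod 11).
Step 5: correct position 2: c_2 = r_2 − e = 1 − 6 ≡ 6 (mod 11). Hence c = [9, 6, 5, 2, 0].
  Check: interpolating c through the α_i gives m(x) = 10 + 10·x (degree < 2) with m(α_i) = c_i for every i, so c is indeed a codeword.


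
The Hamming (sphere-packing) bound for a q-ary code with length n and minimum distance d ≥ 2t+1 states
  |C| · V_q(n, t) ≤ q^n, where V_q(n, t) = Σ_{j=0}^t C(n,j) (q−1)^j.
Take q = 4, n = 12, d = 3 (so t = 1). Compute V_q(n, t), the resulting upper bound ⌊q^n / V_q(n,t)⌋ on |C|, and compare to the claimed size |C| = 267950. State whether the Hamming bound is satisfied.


V_q(n, t) = 37, q^n = 16777216, Hamming bound = 453438, |C| = 267950 ≤ bound (satisfied).

Step 1: Compute V_q(n, t) = Σ_{j=0}^1 C(n, j) (q−1)^j.
  j = 0: C(12,0)·(3)^0 = 1·1 = 1.
  j = 1: C(12,1)·(3)^1 = 12·3 = 36.
  V_q(n, t) = 1 + 36 = 37.
Step 2: q^n = 4^12 = 16777216.
Step 3: Hamming bound ⌊q^n / V_q(n,t)⌋ = ⌊16777216/37⌋ = 453438.
Step 4: Compare |C| = 267950 to 453438: satisfied.
The claimed |C| lies below the Hamming bound.


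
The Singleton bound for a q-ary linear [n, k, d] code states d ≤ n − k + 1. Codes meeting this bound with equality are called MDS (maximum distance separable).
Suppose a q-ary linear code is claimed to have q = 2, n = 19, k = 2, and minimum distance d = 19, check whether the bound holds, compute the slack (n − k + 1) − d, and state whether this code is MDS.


Singleton RHS = n − k + 1 = 18, slack = -1, bound violated (no such code; not MDS).

Singleton bound: d ≤ n − k + 1.
Here n = 19, k = 2, so n − k + 1 = 18.
Given d = 19, check d ≤ 18: NO.
Slack = (n − k + 1) − d = -1.
The slack is negative: d = 19 exceeds n − k + 1 = 18 by 1, so the Singleton bound is violated and no linear [19, 2, 19]_2 code can exist. In particular it is not MDS (MDS requires d = n − k + 1 exactly).
Description: the claimed parameters are [19, 2, 19]_2; such a code would be impossible (violates the Singleton bound).


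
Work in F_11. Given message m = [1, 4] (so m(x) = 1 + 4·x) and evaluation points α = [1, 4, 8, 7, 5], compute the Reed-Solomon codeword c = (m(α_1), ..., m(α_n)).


c = [5, 6, 0, 7, 10]

Message polynomial: m(x) = 1 + 4·x (mod 11).
For each evaluation point α_i, compute m(α_i) mod 11:
  α_1 = 1: Horner steps 4 → 5, so m(1) = 5.
  α_2 = 4: Horner steps 4 → 6, so m(4) = 6.
  α_3 = 8: Horner steps 4 → 0, so m(8) = 0.
  α_4 = 7: Horner steps 4 → 7, so m(7) = 7.
  α_5 = 5: Horner steps 4 → 10, so m(5) = 10.
Codeword c = [5, 6, 0, 7, 10] ∈ F_11^5.


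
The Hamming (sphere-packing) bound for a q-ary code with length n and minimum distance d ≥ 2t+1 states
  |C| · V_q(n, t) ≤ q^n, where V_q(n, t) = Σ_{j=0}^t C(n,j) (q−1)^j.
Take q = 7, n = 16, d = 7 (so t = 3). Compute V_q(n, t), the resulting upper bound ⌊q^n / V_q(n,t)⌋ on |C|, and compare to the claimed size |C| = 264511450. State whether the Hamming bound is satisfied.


V_q(n, t) = 125377, q^n = 33232930569601, Hamming bound = 265064011, |C| = 264511450 ≤ bound (satisfied).

Step 1: Compute V_q(n, t) = Σ_{j=0}^3 C(n, j) (q−1)^j.
  j = 0: C(16,0)·(6)^0 = 1·1 = 1.
  j = 1: C(16,1)·(6)^1 = 16·6 = 96.
  j = 2: C(16,2)·(6)^2 = 120·36 = 4320.
  j = 3: C(16,3)·(6)^3 = 560·216 = 120960.
  V_q(n, t) = 1 + 96 + 4320 + 120960 = 125377.
Step 2: q^n = 7^16 = 33232930569601.
Step 3: Hamming bound ⌊q^n / V_q(n,t)⌋ = ⌊33232930569601/125377⌋ = 265064011.
Step 4: Compare |C| = 264511450 to 265064011: satisfied.
The claimed |C| lies below the Hamming bound.
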